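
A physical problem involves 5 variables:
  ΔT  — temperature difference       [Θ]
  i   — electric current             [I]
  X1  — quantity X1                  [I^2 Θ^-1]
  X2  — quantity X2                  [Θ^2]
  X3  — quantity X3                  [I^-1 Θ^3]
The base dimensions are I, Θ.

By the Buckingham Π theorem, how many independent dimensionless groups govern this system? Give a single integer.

Exponent matrix [I,Θ] × [ΔT,i,X1,X2,X3]:
  I: [ 0  1  2  0 -1]
  Θ: [ 1  0 -1  2  3]
Echelon form has 2 nonzero rows (pivots: ΔT,i)
5 vars − rank 2 = 3 Π groups

3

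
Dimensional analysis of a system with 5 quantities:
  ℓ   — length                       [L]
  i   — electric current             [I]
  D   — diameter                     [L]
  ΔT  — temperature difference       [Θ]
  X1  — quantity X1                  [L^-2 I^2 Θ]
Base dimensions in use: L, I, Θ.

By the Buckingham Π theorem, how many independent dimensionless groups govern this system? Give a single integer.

Dimensional matrix (L×I×Θ by ℓ×i×D×ΔT×X1):
  L: [ 1  0  1  0 -2]
  I: [ 0  1  0  0  2]
  Θ: [ 0  0  0  1  1]
Echelon form has 3 nonzero rows (pivots: ℓ,i,ΔT)
5 vars − rank 3 = 2 Π groups

2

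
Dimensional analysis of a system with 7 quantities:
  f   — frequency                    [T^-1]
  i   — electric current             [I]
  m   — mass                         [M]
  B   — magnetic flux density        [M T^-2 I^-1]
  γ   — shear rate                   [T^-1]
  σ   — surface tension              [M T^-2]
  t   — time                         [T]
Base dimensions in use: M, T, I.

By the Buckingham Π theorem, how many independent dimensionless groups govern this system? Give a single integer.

4

Write exponents as rows M,T,I / cols f,i,m,B,γ,σ,t:
  M: [ 0  0  1  1  0  1  0]
  T: [-1  0  0 -2 -1 -2  1]
  I: [ 0  1  0 -1  0  0  0]
Echelon form has 3 nonzero rows (pivots: f,i,m)
n=7, r=3 ⇒ 4 dimensionless groups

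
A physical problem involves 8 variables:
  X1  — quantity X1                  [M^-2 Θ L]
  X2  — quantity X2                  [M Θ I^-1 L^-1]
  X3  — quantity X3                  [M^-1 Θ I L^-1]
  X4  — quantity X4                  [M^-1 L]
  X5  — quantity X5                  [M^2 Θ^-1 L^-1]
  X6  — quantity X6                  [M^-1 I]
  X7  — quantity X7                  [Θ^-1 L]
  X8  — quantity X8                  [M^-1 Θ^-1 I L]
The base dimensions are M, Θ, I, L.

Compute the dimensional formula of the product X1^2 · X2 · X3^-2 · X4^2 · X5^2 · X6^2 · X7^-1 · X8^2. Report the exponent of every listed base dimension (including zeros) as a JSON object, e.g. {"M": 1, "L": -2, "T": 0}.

{"M": -3, "Θ": -2, "I": 1, "L": 4}

Write exponents as rows M,Θ,I,L / cols X1,X2,X3,X4,X5,X6,X7,X8:
  M: [-2  1 -1 -1  2 -1  0 -1]
  Θ: [ 1  1  1  0 -1  0 -1 -1]
  I: [ 0 -1  1  0  0  1  0  1]
  L: [ 1 -1 -1  1 -1  0  1  1]
  [M]: (2)·-2+(1)·1+(-2)·-1+(2)·-1+(2)·2+(2)·-1+(-1)·0+(2)·-1 = -3
  [Θ]: (2)·1+(1)·1+(-2)·1+(2)·0+(2)·-1+(2)·0+(-1)·-1+(2)·-1 = -2
  [I]: (2)·0+(1)·-1+(-2)·1+(2)·0+(2)·0+(2)·1+(-1)·0+(2)·1 = 1
  [L]: (2)·1+(1)·-1+(-2)·-1+(2)·1+(2)·-1+(2)·0+(-1)·1+(2)·1 = 4
⇒ M^-3 Θ^-2 I L^4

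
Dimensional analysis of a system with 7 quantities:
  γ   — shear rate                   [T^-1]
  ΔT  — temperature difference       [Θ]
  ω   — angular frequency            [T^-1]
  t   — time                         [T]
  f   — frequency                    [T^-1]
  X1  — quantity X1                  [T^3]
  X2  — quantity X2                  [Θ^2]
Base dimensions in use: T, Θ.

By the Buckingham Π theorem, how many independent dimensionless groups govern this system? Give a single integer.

5

Dimensional matrix (T×Θ by γ×ΔT×ω×t×f×X1×X2):
  T: [-1  0 -1  1 -1  3  0]
  Θ: [ 0  1  0  0  0  0  2]
Row reduction gives pivot columns γ,ΔT; rank = 2
Π count = n − r = 7 − 2 = 5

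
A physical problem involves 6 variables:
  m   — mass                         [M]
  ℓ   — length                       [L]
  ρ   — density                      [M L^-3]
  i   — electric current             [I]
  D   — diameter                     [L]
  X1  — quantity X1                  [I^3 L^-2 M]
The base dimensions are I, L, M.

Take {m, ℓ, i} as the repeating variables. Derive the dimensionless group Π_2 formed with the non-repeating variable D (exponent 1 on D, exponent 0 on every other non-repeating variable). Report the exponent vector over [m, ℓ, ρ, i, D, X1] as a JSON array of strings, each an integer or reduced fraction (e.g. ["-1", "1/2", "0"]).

["0", "-1", "0", "0", "1", "0"]

Exponent matrix [I,L,M] × [m,ℓ,ρ,i,D,X1]:
  I: [ 0  0  0  1  0  3]
  L: [ 0  1 -3  0  1 -2]
  M: [ 1  0  1  0  0  1]
Row reduction gives pivot columns m,ℓ,i; rank = 3
Pivot set = {m,ℓ,i}, free = {ρ,D,X1}
RREF:
  r0: [   1    0    1    0    0    1]
  r1: [   0    1   -3    0    1   -2]
  r2: [   0    0    0    1    0    3]
Fix exponent of D at 1, ρ at 0, X1 at 0; solve each RREF row for its pivot's exponent:
  r0: exp(m) + (0)·1 = 0 ⇒ exp(m) = 0
  r1: exp(ℓ) + (1)·1 = 0 ⇒ exp(ℓ) = -1
  r2: exp(i) + (0)·1 = 0 ⇒ exp(i) = 0
Π_2 = ℓ^-1 · D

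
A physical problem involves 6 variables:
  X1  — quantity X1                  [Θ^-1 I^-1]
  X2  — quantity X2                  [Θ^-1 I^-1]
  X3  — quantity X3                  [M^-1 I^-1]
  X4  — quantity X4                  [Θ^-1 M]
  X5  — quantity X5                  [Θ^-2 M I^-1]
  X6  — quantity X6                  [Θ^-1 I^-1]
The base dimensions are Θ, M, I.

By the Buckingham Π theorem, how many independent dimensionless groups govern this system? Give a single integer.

Dimensional matrix (Θ×M×I by X1×X2×X3×X4×X5×X6):
  Θ: [-1 -1  0 -1 -2 -1]
  M: [ 0  0 -1  1  1  0]
  I: [-1 -1 -1  0 -1 -1]
Row reduction gives pivot columns X1,X3; rank = 2
n=6, r=2 ⇒ 4 dimensionless groups

4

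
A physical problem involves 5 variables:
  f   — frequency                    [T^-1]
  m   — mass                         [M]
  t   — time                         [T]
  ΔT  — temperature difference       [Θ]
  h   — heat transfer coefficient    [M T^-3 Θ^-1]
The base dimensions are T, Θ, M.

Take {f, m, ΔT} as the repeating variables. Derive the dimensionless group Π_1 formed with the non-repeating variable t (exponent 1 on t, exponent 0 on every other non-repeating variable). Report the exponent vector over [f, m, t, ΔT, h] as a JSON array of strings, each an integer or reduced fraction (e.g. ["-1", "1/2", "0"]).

Write exponents as rows T,Θ,M / cols f,m,t,ΔT,h:
  T: [-1  0  1  0 -3]
  Θ: [ 0  0  0  1 -1]
  M: [ 0  1  0  0  1]
Row reduction gives pivot columns f,m,ΔT; rank = 3
Repeat: f,m,ΔT; free: t,h
RREF:
  r0: [   1    0   -1    0    3]
  r1: [   0    1    0    0    1]
  r2: [   0    0    0    1   -1]
Fix exponent of t at 1, h at 0; solve each RREF row for its pivot's exponent:
  r0: exp(f) + (-1)·1 = 0 ⇒ exp(f) = 1
  r1: exp(m) + (0)·1 = 0 ⇒ exp(m) = 0
  r2: exp(ΔT) + (0)·1 = 0 ⇒ exp(ΔT) = 0
Π_1 = f · t

["1", "0", "1", "0", "0"]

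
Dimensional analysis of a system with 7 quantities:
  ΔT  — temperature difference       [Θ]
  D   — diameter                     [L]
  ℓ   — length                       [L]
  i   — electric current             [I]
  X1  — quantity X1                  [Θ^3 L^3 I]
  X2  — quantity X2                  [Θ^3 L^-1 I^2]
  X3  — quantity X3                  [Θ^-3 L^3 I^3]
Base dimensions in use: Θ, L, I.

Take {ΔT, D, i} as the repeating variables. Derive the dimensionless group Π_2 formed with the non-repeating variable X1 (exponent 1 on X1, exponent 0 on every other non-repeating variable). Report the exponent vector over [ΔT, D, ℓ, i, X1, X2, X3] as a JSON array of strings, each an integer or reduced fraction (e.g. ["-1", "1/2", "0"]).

["-3", "-3", "0", "-1", "1", "0", "0"]

Dimensional matrix (Θ×L×I by ΔT×D×ℓ×i×X1×X2×X3):
  Θ: [ 1  0  0  0  3  3 -3]
  L: [ 0  1  1  0  3 -1  3]
  I: [ 0  0  0  1  1  2  3]
RREF → pivots at {ΔT,D,i} ⇒ r = 3
Repeat: ΔT,D,i; free: ℓ,X1,X2,X3
RREF:
  r0: [   1    0    0    0    3    3   -3]
  r1: [   0    1    1    0    3   -1    3]
  r2: [   0    0    0    1    1    2    3]
Fix exponent of X1 at 1, ℓ at 0, X2 at 0, X3 at 0; solve each RREF row for its pivot's exponent:
  r0: exp(ΔT) + (3)·1 = 0 ⇒ exp(ΔT) = -3
  r1: exp(D) + (3)·1 = 0 ⇒ exp(D) = -3
  r2: exp(i) + (1)·1 = 0 ⇒ exp(i) = -1
Π_2 = ΔT^-3 · D^-3 · i^-1 · X1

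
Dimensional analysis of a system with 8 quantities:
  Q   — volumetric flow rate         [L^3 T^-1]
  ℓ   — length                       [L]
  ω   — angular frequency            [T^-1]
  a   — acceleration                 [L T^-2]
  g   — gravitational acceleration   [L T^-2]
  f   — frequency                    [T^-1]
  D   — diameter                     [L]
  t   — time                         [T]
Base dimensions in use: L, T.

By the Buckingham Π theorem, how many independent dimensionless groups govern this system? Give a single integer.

Dimensional matrix (L×T by Q×ℓ×ω×a×g×f×D×t):
  L: [ 3  1  0  1  1  0  1  0]
  T: [-1  0 -1 -2 -2 -1  0  1]
Echelon form has 2 nonzero rows (pivots: Q,ℓ)
Π count = n − r = 8 − 2 = 6

6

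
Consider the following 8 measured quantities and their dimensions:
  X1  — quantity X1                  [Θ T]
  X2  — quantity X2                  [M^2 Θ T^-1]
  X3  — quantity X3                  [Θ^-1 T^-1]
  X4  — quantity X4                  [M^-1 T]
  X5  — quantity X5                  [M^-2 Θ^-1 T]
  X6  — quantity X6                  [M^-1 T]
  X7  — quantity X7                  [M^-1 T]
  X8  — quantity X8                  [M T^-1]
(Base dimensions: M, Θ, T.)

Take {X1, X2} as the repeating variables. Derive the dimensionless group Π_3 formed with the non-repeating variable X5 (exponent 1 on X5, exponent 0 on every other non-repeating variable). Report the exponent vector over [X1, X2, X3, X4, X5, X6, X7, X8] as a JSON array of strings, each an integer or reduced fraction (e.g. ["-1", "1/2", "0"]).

["0", "1", "0", "0", "1", "0", "0", "0"]

Dimensional matrix (M×Θ×T by X1×X2×X3×X4×X5×X6×X7×X8):
  M: [ 0  2  0 -1 -2 -1 -1  1]
  Θ: [ 1  1 -1  0 -1  0  0  0]
  T: [ 1 -1 -1  1  1  1  1 -1]
RREF → pivots at {X1,X2} ⇒ r = 2
Repeat: X1,X2; free: X3,X4,X5,X6,X7,X8
RREF:
  r0: [   1    0   -1  1/2    0  1/2  1/2 -1/2]
  r1: [   0    1    0 -1/2   -1 -1/2 -1/2  1/2]
  r2: [   0    0    0    0    0    0    0    0]
Fix exponent of X5 at 1, X3 at 0, X4 at 0, X6 at 0, X7 at 0, X8 at 0; solve each RREF row for its pivot's exponent:
  r0: exp(X1) + (0)·1 = 0 ⇒ exp(X1) = 0
  r1: exp(X2) + (-1)·1 = 0 ⇒ exp(X2) = 1
Π_3 = X2 · X5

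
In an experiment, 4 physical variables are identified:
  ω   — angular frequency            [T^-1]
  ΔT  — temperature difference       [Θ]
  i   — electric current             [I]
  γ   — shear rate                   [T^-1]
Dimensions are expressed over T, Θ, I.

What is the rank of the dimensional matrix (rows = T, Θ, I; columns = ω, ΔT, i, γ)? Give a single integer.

3

Exponent matrix [T,Θ,I] × [ω,ΔT,i,γ]:
  T: [-1  0  0 -1]
  Θ: [ 0  1  0  0]
  I: [ 0  0  1  0]
Row reduction gives pivot columns ω,ΔT,i; rank = 3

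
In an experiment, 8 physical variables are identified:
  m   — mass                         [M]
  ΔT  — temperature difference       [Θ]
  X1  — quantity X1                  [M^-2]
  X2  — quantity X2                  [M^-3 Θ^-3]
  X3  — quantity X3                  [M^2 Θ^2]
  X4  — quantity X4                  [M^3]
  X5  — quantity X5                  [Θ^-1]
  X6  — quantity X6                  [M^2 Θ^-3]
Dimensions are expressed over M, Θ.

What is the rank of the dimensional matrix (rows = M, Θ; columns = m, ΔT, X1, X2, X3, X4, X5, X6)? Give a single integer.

Dimensional matrix (M×Θ by m×ΔT×X1×X2×X3×X4×X5×X6):
  M: [ 1  0 -2 -3  2  3  0  2]
  Θ: [ 0  1  0 -3  2  0 -1 -3]
RREF → pivots at {m,ΔT} ⇒ r = 2

2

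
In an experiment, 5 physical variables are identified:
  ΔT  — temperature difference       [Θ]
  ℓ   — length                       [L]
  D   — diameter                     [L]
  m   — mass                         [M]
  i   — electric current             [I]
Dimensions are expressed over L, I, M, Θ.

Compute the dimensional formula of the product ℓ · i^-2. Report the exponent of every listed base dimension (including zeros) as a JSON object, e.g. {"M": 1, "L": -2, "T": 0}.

Dimensional matrix (L×I×M×Θ by ΔT×ℓ×D×m×i):
  L: [ 0  1  1  0  0]
  I: [ 0  0  0  0  1]
  M: [ 0  0  0  1  0]
  Θ: [ 1  0  0  0  0]
  [L]: (1)·1+(-2)·0 = 1
  [I]: (1)·0+(-2)·1 = -2
  [M]: (1)·0+(-2)·0 = 0
  [Θ]: (1)·0+(-2)·0 = 0
⇒ L I^-2

{"L": 1, "I": -2, "M": 0, "Θ": 0}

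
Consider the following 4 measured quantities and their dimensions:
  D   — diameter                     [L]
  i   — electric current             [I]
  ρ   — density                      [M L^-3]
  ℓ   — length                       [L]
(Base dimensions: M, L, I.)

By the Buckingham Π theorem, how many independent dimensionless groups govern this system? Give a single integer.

1

Dimensional matrix (M×L×I by D×i×ρ×ℓ):
  M: [ 0  0  1  0]
  L: [ 1  0 -3  1]
  I: [ 0  1  0  0]
Echelon form has 3 nonzero rows (pivots: D,i,ρ)
Π count = n − r = 4 − 3 = 1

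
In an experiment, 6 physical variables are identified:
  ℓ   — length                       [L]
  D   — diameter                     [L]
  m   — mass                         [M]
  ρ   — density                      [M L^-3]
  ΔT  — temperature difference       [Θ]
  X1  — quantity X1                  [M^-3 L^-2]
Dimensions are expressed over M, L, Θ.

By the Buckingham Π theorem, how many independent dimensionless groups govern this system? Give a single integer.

Exponent matrix [M,L,Θ] × [ℓ,D,m,ρ,ΔT,X1]:
  M: [ 0  0  1  1  0 -3]
  L: [ 1  1  0 -3  0 -2]
  Θ: [ 0  0  0  0  1  0]
Row reduction gives pivot columns ℓ,m,ΔT; rank = 3
n=6, r=3 ⇒ 3 dimensionless groups

3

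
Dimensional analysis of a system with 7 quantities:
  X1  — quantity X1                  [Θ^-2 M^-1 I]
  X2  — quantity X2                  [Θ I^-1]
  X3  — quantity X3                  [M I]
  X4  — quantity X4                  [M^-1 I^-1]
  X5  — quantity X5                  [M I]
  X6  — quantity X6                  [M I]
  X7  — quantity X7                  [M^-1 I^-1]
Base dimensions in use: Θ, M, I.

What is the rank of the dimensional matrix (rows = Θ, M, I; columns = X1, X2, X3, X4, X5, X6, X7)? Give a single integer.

2

Exponent matrix [Θ,M,I] × [X1,X2,X3,X4,X5,X6,X7]:
  Θ: [-2  1  0  0  0  0  0]
  M: [-1  0  1 -1  1  1 -1]
  I: [ 1 -1  1 -1  1  1 -1]
Echelon form has 2 nonzero rows (pivots: X1,X2)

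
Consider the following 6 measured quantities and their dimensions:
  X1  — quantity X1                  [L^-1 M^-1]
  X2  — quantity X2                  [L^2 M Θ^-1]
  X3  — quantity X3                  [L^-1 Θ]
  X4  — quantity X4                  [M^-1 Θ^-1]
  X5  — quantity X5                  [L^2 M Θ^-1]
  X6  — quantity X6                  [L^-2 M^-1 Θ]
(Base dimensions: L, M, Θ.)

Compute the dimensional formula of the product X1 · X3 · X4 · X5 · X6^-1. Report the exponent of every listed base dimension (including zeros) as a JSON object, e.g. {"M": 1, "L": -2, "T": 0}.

{"L": 2, "M": 0, "Θ": -2}

Exponent matrix [L,M,Θ] × [X1,X2,X3,X4,X5,X6]:
  L: [-1  2 -1  0  2 -2]
  M: [-1  1  0 -1  1 -1]
  Θ: [ 0 -1  1 -1 -1  1]
  [L]: (1)·-1+(1)·-1+(1)·0+(1)·2+(-1)·-2 = 2
  [M]: (1)·-1+(1)·0+(1)·-1+(1)·1+(-1)·-1 = 0
  [Θ]: (1)·0+(1)·1+(1)·-1+(1)·-1+(-1)·1 = -2
⇒ L^2 Θ^-2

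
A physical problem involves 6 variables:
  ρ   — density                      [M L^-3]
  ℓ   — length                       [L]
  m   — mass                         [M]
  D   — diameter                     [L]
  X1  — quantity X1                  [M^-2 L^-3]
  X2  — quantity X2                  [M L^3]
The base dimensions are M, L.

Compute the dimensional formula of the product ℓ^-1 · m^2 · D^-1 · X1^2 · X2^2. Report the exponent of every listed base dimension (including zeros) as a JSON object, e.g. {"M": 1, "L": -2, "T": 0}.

{"M": 0, "L": -2}

Write exponents as rows M,L / cols ρ,ℓ,m,D,X1,X2:
  M: [ 1  0  1  0 -2  1]
  L: [-3  1  0  1 -3  3]
  [M]: (-1)·0+(2)·1+(-1)·0+(2)·-2+(2)·1 = 0
  [L]: (-1)·1+(2)·0+(-1)·1+(2)·-3+(2)·3 = -2
⇒ L^-2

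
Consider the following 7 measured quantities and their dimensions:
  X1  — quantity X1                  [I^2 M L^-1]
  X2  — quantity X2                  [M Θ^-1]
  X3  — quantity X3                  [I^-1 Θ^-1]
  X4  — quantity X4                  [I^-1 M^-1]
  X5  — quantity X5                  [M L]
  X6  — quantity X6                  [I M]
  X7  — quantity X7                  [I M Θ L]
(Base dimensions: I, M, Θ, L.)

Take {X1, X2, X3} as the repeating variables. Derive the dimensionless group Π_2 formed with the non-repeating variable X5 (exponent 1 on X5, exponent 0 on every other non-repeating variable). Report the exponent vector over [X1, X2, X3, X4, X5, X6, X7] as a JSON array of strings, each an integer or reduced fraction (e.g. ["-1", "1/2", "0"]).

Write exponents as rows I,M,Θ,L / cols X1,X2,X3,X4,X5,X6,X7:
  I: [ 2  0 -1 -1  0  1  1]
  M: [ 1  1  0 -1  1  1  1]
  Θ: [ 0 -1 -1  0  0  0  1]
  L: [-1  0  0  0  1  0  1]
Echelon form has 3 nonzero rows (pivots: X1,X2,X3)
Repeat: X1,X2,X3; free: X4,X5,X6,X7
RREF:
  r0: [   1    0    0    0   -1    0   -1]
  r1: [   0    1    0   -1    2    1    2]
  r2: [   0    0    1    1   -2   -1   -3]
  r3: [   0    0    0    0    0    0    0]
Fix exponent of X5 at 1, X4 at 0, X6 at 0, X7 at 0; solve each RREF row for its pivot's exponent:
  r0: exp(X1) + (-1)·1 = 0 ⇒ exp(X1) = 1
  r1: exp(X2) + (2)·1 = 0 ⇒ exp(X2) = -2
  r2: exp(X3) + (-2)·1 = 0 ⇒ exp(X3) = 2
Π_2 = X1 · X2^-2 · X3^2 · X5

["1", "-2", "2", "0", "1", "0", "0"]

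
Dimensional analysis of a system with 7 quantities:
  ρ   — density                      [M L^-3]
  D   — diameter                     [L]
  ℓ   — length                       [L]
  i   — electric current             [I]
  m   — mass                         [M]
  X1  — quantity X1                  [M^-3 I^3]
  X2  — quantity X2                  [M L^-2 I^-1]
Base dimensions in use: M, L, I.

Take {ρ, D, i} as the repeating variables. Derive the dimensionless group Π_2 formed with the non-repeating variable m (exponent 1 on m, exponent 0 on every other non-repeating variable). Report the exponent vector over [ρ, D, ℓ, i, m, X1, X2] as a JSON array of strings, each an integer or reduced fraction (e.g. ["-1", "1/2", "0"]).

["-1", "-3", "0", "0", "1", "0", "0"]

Write exponents as rows M,L,I / cols ρ,D,ℓ,i,m,X1,X2:
  M: [ 1  0  0  0  1 -3  1]
  L: [-3  1  1  0  0  0 -2]
  I: [ 0  0  0  1  0  3 -1]
Echelon form has 3 nonzero rows (pivots: ρ,D,i)
Repeat: ρ,D,i; free: ℓ,m,X1,X2
RREF:
  r0: [   1    0    0    0    1   -3    1]
  r1: [   0    1    1    0    3   -9    1]
  r2: [   0    0    0    1    0    3   -1]
Fix exponent of m at 1, ℓ at 0, X1 at 0, X2 at 0; solve each RREF row for its pivot's exponent:
  r0: exp(ρ) + (1)·1 = 0 ⇒ exp(ρ) = -1
  r1: exp(D) + (3)·1 = 0 ⇒ exp(D) = -3
  r2: exp(i) + (0)·1 = 0 ⇒ exp(i) = 0
Π_2 = ρ^-1 · D^-3 · m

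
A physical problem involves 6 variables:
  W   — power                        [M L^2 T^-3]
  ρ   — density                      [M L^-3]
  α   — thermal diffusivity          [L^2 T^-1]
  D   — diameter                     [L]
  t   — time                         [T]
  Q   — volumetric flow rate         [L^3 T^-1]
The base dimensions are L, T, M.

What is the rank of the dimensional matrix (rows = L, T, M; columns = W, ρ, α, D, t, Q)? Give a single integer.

Exponent matrix [L,T,M] × [W,ρ,α,D,t,Q]:
  L: [ 2 -3  2  1  0  3]
  T: [-3  0 -1  0  1 -1]
  M: [ 1  1  0  0  0  0]
RREF → pivots at {W,ρ,α} ⇒ r = 3

3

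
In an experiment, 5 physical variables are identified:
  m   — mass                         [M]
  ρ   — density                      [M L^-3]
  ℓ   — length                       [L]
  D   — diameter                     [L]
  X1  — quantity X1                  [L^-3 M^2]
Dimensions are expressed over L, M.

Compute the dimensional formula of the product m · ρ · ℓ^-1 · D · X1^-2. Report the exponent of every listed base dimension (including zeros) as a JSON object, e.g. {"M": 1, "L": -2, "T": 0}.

{"L": 3, "M": -2}

Exponent matrix [L,M] × [m,ρ,ℓ,D,X1]:
  L: [ 0 -3  1  1 -3]
  M: [ 1  1  0  0  2]
  [L]: (1)·0+(1)·-3+(-1)·1+(1)·1+(-2)·-3 = 3
  [M]: (1)·1+(1)·1+(-1)·0+(1)·0+(-2)·2 = -2
⇒ L^3 M^-2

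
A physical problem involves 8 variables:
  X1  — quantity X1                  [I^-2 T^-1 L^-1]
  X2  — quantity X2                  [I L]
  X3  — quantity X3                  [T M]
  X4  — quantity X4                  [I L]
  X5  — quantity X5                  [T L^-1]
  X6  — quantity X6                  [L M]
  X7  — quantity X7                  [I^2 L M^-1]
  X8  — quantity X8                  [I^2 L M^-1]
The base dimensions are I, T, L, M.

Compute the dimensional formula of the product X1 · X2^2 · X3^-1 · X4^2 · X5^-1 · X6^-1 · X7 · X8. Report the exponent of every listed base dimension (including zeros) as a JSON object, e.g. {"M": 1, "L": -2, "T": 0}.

Exponent matrix [I,T,L,M] × [X1,X2,X3,X4,X5,X6,X7,X8]:
  I: [-2  1  0  1  0  0  2  2]
  T: [-1  0  1  0  1  0  0  0]
  L: [-1  1  0  1 -1  1  1  1]
  M: [ 0  0  1  0  0  1 -1 -1]
  [I]: (1)·-2+(2)·1+(-1)·0+(2)·1+(-1)·0+(-1)·0+(1)·2+(1)·2 = 6
  [T]: (1)·-1+(2)·0+(-1)·1+(2)·0+(-1)·1+(-1)·0+(1)·0+(1)·0 = -3
  [L]: (1)·-1+(2)·1+(-1)·0+(2)·1+(-1)·-1+(-1)·1+(1)·1+(1)·1 = 5
  [M]: (1)·0+(2)·0+(-1)·1+(2)·0+(-1)·0+(-1)·1+(1)·-1+(1)·-1 = -4
⇒ I^6 T^-3 L^5 M^-4

{"I": 6, "T": -3, "L": 5, "M": -4}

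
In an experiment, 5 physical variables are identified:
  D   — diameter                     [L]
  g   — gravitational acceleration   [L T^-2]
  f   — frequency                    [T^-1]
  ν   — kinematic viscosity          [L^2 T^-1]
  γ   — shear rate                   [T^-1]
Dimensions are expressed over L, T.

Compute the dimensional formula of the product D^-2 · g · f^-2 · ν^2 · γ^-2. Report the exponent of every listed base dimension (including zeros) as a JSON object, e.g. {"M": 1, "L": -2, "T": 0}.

{"L": 3, "T": 0}

Write exponents as rows L,T / cols D,g,f,ν,γ:
  L: [ 1  1  0  2  0]
  T: [ 0 -2 -1 -1 -1]
  [L]: (-2)·1+(1)·1+(-2)·0+(2)·2+(-2)·0 = 3
  [T]: (-2)·0+(1)·-2+(-2)·-1+(2)·-1+(-2)·-1 = 0
⇒ L^3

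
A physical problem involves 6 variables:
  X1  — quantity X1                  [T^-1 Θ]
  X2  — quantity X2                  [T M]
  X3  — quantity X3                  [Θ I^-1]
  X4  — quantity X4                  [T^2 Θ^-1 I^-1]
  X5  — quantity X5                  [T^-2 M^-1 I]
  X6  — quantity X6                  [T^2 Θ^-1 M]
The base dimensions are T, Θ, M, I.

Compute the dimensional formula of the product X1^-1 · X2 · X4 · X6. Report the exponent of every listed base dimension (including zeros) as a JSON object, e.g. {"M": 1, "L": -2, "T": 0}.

Dimensional matrix (T×Θ×M×I by X1×X2×X3×X4×X5×X6):
  T: [-1  1  0  2 -2  2]
  Θ: [ 1  0  1 -1  0 -1]
  M: [ 0  1  0  0 -1  1]
  I: [ 0  0 -1 -1  1  0]
  [T]: (-1)·-1+(1)·1+(1)·2+(1)·2 = 6
  [Θ]: (-1)·1+(1)·0+(1)·-1+(1)·-1 = -3
  [M]: (-1)·0+(1)·1+(1)·0+(1)·1 = 2
  [I]: (-1)·0+(1)·0+(1)·-1+(1)·0 = -1
⇒ T^6 Θ^-3 M^2 I^-1

{"T": 6, "Θ": -3, "M": 2, "I": -1}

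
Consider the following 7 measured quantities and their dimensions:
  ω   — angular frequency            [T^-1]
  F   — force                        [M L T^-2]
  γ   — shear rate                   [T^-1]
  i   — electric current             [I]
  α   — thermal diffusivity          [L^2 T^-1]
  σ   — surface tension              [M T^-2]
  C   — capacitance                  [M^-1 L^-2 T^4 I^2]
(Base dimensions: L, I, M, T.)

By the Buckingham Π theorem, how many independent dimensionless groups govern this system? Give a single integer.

3

Write exponents as rows L,I,M,T / cols ω,F,γ,i,α,σ,C:
  L: [ 0  1  0  0  2  0 -2]
  I: [ 0  0  0  1  0  0  2]
  M: [ 0  1  0  0  0  1 -1]
  T: [-1 -2 -1  0 -1 -2  4]
Row reduction gives pivot columns ω,F,i,α; rank = 4
Π count = n − r = 7 − 4 = 3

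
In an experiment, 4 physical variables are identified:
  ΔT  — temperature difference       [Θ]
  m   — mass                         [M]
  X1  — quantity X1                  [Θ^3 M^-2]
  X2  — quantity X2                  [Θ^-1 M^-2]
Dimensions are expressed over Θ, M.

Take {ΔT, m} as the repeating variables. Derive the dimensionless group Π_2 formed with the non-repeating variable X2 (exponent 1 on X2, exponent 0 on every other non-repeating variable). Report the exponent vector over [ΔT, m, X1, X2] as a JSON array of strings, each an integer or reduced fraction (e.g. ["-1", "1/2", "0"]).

Dimensional matrix (Θ×M by ΔT×m×X1×X2):
  Θ: [ 1  0  3 -1]
  M: [ 0  1 -2 -2]
RREF → pivots at {ΔT,m} ⇒ r = 2
Repeat: ΔT,m; free: X1,X2
RREF:
  r0: [   1    0    3   -1]
  r1: [   0    1   -2   -2]
Fix exponent of X2 at 1, X1 at 0; solve each RREF row for its pivot's exponent:
  r0: exp(ΔT) + (-1)·1 = 0 ⇒ exp(ΔT) = 1
  r1: exp(m) + (-2)·1 = 0 ⇒ exp(m) = 2
Π_2 = ΔT · m^2 · X2

["1", "2", "0", "1"]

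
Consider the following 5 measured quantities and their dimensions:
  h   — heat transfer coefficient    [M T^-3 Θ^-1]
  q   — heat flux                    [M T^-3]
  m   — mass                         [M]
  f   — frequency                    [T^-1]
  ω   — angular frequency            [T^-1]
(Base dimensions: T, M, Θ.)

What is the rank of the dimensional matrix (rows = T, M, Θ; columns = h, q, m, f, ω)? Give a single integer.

Dimensional matrix (T×M×Θ by h×q×m×f×ω):
  T: [-3 -3  0 -1 -1]
  M: [ 1  1  1  0  0]
  Θ: [-1  0  0  0  0]
RREF → pivots at {h,q,m} ⇒ r = 3

3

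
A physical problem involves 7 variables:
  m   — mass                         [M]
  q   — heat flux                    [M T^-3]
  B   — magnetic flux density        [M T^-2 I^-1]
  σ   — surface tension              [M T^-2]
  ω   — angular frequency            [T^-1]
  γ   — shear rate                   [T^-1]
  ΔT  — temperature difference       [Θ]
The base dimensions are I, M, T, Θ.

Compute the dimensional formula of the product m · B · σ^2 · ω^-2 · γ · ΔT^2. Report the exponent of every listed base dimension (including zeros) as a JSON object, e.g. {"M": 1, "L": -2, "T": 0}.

Write exponents as rows I,M,T,Θ / cols m,q,B,σ,ω,γ,ΔT:
  I: [ 0  0 -1  0  0  0  0]
  M: [ 1  1  1  1  0  0  0]
  T: [ 0 -3 -2 -2 -1 -1  0]
  Θ: [ 0  0  0  0  0  0  1]
  [I]: (1)·0+(1)·-1+(2)·0+(-2)·0+(1)·0+(2)·0 = -1
  [M]: (1)·1+(1)·1+(2)·1+(-2)·0+(1)·0+(2)·0 = 4
  [T]: (1)·0+(1)·-2+(2)·-2+(-2)·-1+(1)·-1+(2)·0 = -5
  [Θ]: (1)·0+(1)·0+(2)·0+(-2)·0+(1)·0+(2)·1 = 2
⇒ I^-1 M^4 T^-5 Θ^2

{"I": -1, "M": 4, "T": -5, "Θ": 2}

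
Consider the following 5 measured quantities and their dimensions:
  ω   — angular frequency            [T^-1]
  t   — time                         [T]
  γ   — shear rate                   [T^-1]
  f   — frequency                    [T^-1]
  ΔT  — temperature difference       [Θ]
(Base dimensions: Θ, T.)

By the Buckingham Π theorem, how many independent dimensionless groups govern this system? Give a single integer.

3

Dimensional matrix (Θ×T by ω×t×γ×f×ΔT):
  Θ: [ 0  0  0  0  1]
  T: [-1  1 -1 -1  0]
Echelon form has 2 nonzero rows (pivots: ω,ΔT)
5 vars − rank 2 = 3 Π groups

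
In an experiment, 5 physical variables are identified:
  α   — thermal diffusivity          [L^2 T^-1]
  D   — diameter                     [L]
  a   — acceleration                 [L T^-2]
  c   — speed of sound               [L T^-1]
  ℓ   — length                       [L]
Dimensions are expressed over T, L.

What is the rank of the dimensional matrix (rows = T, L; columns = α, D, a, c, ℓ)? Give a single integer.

Write exponents as rows T,L / cols α,D,a,c,ℓ:
  T: [-1  0 -2 -1  0]
  L: [ 2  1  1  1  1]
RREF → pivots at {α,D} ⇒ r = 2

2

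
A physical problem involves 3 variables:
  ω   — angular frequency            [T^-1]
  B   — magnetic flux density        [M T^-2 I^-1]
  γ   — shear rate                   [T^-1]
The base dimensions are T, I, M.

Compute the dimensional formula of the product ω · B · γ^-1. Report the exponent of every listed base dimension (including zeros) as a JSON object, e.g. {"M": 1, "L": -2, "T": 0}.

Exponent matrix [T,I,M] × [ω,B,γ]:
  T: [-1 -2 -1]
  I: [ 0 -1  0]
  M: [ 0  1  0]
  [T]: (1)·-1+(1)·-2+(-1)·-1 = -2
  [I]: (1)·0+(1)·-1+(-1)·0 = -1
  [M]: (1)·0+(1)·1+(-1)·0 = 1
⇒ T^-2 I^-1 M

{"T": -2, "I": -1, "M": 1}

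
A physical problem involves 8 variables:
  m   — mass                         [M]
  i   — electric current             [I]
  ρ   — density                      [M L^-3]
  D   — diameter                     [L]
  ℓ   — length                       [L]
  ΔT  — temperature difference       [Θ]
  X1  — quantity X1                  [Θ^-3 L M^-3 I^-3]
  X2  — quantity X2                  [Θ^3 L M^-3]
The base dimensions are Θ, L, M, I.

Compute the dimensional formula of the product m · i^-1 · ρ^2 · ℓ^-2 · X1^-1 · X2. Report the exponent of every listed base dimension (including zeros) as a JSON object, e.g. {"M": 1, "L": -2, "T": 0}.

Write exponents as rows Θ,L,M,I / cols m,i,ρ,D,ℓ,ΔT,X1,X2:
  Θ: [ 0  0  0  0  0  1 -3  3]
  L: [ 0  0 -3  1  1  0  1  1]
  M: [ 1  0  1  0  0  0 -3 -3]
  I: [ 0  1  0  0  0  0 -3  0]
  [Θ]: (1)·0+(-1)·0+(2)·0+(-2)·0+(-1)·-3+(1)·3 = 6
  [L]: (1)·0+(-1)·0+(2)·-3+(-2)·1+(-1)·1+(1)·1 = -8
  [M]: (1)·1+(-1)·0+(2)·1+(-2)·0+(-1)·-3+(1)·-3 = 3
  [I]: (1)·0+(-1)·1+(2)·0+(-2)·0+(-1)·-3+(1)·0 = 2
⇒ Θ^6 L^-8 M^3 I^2

{"Θ": 6, "L": -8, "M": 3, "I": 2}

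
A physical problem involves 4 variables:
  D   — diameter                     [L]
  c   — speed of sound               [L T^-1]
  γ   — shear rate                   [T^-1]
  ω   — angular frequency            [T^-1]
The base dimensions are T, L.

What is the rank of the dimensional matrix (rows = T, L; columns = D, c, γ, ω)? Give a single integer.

Dimensional matrix (T×L by D×c×γ×ω):
  T: [ 0 -1 -1 -1]
  L: [ 1  1  0  0]
RREF → pivots at {D,c} ⇒ r = 2

2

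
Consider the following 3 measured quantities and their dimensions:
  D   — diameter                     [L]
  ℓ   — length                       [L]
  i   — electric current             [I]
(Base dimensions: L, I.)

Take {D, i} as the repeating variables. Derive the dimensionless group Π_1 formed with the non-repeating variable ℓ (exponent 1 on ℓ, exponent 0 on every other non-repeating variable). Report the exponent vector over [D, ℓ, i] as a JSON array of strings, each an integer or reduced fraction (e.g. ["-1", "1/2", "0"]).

Dimensional matrix (L×I by D×ℓ×i):
  L: [ 1  1  0]
  I: [ 0  0  1]
Row reduction gives pivot columns D,i; rank = 2
Repeat: D,i; free: ℓ
RREF:
  r0: [   1    1    0]
  r1: [   0    0    1]
Fix exponent of ℓ at 1; solve each RREF row for its pivot's exponent:
  r0: exp(D) + (1)·1 = 0 ⇒ exp(D) = -1
  r1: exp(i) + (0)·1 = 0 ⇒ exp(i) = 0
Π_1 = D^-1 · ℓ

["-1", "1", "0"]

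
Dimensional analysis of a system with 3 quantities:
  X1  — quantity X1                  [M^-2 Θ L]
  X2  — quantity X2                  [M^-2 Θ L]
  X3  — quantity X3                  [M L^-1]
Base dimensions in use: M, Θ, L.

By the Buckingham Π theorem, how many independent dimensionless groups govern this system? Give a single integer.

Write exponents as rows M,Θ,L / cols X1,X2,X3:
  M: [-2 -2  1]
  Θ: [ 1  1  0]
  L: [ 1  1 -1]
Row reduction gives pivot columns X1,X3; rank = 2
Π count = n − r = 3 − 2 = 1

1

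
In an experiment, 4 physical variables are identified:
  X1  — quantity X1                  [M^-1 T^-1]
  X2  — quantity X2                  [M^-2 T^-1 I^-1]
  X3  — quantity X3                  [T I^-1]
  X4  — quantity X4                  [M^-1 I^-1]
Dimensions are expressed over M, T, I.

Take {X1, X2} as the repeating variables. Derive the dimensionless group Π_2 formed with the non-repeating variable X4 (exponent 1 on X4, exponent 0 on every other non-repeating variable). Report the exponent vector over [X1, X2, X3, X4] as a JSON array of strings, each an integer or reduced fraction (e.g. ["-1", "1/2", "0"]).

["1", "-1", "0", "1"]

Exponent matrix [M,T,I] × [X1,X2,X3,X4]:
  M: [-1 -2  0 -1]
  T: [-1 -1  1  0]
  I: [ 0 -1 -1 -1]
Row reduction gives pivot columns X1,X2; rank = 2
Pivot set = {X1,X2}, free = {X3,X4}
RREF:
  r0: [   1    0   -2   -1]
  r1: [   0    1    1    1]
  r2: [   0    0    0    0]
Fix exponent of X4 at 1, X3 at 0; solve each RREF row for its pivot's exponent:
  r0: exp(X1) + (-1)·1 = 0 ⇒ exp(X1) = 1
  r1: exp(X2) + (1)·1 = 0 ⇒ exp(X2) = -1
Π_2 = X1 · X2^-1 · X4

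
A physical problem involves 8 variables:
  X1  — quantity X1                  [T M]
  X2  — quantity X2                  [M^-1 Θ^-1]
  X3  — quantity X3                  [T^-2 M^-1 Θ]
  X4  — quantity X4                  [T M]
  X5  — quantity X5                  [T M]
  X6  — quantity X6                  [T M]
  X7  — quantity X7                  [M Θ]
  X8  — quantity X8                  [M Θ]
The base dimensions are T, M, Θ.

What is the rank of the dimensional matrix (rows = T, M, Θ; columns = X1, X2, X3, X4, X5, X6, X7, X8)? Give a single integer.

Write exponents as rows T,M,Θ / cols X1,X2,X3,X4,X5,X6,X7,X8:
  T: [ 1  0 -2  1  1  1  0  0]
  M: [ 1 -1 -1  1  1  1  1  1]
  Θ: [ 0 -1  1  0  0  0  1  1]
Row reduction gives pivot columns X1,X2; rank = 2

2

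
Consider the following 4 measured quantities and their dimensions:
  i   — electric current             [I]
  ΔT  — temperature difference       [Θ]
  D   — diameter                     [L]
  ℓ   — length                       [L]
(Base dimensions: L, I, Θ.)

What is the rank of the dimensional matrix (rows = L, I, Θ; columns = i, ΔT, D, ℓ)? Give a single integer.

Write exponents as rows L,I,Θ / cols i,ΔT,D,ℓ:
  L: [ 0  0  1  1]
  I: [ 1  0  0  0]
  Θ: [ 0  1  0  0]
RREF → pivots at {i,ΔT,D} ⇒ r = 3

3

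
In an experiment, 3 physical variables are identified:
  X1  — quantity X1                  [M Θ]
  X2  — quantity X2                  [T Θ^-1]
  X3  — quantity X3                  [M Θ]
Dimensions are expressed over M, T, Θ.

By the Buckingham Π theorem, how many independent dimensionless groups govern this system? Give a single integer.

Exponent matrix [M,T,Θ] × [X1,X2,X3]:
  M: [ 1  0  1]
  T: [ 0  1  0]
  Θ: [ 1 -1  1]
RREF → pivots at {X1,X2} ⇒ r = 2
n=3, r=2 ⇒ 1 dimensionless group

1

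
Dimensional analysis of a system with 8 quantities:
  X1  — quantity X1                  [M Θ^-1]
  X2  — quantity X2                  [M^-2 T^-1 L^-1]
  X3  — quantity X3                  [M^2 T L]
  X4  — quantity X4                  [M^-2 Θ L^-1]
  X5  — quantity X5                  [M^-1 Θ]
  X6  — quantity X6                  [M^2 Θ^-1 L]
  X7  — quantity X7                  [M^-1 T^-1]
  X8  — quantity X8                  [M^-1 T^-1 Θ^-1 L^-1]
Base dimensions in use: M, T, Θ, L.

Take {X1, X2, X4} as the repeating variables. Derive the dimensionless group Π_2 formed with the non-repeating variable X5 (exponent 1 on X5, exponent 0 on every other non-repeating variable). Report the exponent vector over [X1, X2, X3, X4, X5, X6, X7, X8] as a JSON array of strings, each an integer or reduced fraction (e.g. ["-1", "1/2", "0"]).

["1", "0", "0", "0", "1", "0", "0", "0"]

Exponent matrix [M,T,Θ,L] × [X1,X2,X3,X4,X5,X6,X7,X8]:
  M: [ 1 -2  2 -2 -1  2 -1 -1]
  T: [ 0 -1  1  0  0  0 -1 -1]
  Θ: [-1  0  0  1  1 -1  0 -1]
  L: [ 0 -1  1 -1  0  1  0 -1]
Row reduction gives pivot columns X1,X2,X4; rank = 3
Repeat: X1,X2,X4; free: X3,X5,X6,X7,X8
RREF:
  r0: [   1    0    0    0   -1    0   -1    1]
  r1: [   0    1   -1    0    0    0    1    1]
  r2: [   0    0    0    1    0   -1   -1    0]
  r3: [   0    0    0    0    0    0    0    0]
Fix exponent of X5 at 1, X3 at 0, X6 at 0, X7 at 0, X8 at 0; solve each RREF row for its pivot's exponent:
  r0: exp(X1) + (-1)·1 = 0 ⇒ exp(X1) = 1
  r1: exp(X2) + (0)·1 = 0 ⇒ exp(X2) = 0
  r2: exp(X4) + (0)·1 = 0 ⇒ exp(X4) = 0
Π_2 = X1 · X5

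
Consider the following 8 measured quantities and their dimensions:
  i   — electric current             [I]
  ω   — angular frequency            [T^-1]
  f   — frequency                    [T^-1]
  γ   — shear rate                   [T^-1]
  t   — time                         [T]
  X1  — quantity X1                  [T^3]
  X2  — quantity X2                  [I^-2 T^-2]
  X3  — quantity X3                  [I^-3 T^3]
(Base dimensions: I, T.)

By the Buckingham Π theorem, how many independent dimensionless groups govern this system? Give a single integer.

Exponent matrix [I,T] × [i,ω,f,γ,t,X1,X2,X3]:
  I: [ 1  0  0  0  0  0 -2 -3]
  T: [ 0 -1 -1 -1  1  3 -2  3]
Row reduction gives pivot columns i,ω; rank = 2
Π count = n − r = 8 − 2 = 6

6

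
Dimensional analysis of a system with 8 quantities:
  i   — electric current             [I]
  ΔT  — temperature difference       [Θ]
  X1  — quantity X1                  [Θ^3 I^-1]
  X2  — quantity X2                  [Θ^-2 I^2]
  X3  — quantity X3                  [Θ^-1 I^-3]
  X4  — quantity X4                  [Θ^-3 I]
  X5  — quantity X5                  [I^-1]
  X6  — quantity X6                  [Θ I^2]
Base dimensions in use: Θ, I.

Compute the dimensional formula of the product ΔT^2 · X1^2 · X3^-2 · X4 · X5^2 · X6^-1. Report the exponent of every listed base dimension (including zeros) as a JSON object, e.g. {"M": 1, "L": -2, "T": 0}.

Write exponents as rows Θ,I / cols i,ΔT,X1,X2,X3,X4,X5,X6:
  Θ: [ 0  1  3 -2 -1 -3  0  1]
  I: [ 1  0 -1  2 -3  1 -1  2]
  [Θ]: (2)·1+(2)·3+(-2)·-1+(1)·-3+(2)·0+(-1)·1 = 6
  [I]: (2)·0+(2)·-1+(-2)·-3+(1)·1+(2)·-1+(-1)·2 = 1
⇒ Θ^6 I

{"Θ": 6, "I": 1}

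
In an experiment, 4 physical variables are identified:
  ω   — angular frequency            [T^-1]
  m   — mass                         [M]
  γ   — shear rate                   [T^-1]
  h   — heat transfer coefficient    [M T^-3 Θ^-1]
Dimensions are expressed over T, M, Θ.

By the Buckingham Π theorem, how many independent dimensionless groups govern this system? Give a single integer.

1

Exponent matrix [T,M,Θ] × [ω,m,γ,h]:
  T: [-1  0 -1 -3]
  M: [ 0  1  0  1]
  Θ: [ 0  0  0 -1]
Echelon form has 3 nonzero rows (pivots: ω,m,h)
4 vars − rank 3 = 1 Π group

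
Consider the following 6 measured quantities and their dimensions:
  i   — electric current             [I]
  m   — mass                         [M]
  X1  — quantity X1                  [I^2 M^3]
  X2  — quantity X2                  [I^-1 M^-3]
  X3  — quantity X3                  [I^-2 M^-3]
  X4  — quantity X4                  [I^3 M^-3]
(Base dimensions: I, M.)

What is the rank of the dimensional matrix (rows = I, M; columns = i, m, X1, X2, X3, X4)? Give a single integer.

Write exponents as rows I,M / cols i,m,X1,X2,X3,X4:
  I: [ 1  0  2 -1 -2  3]
  M: [ 0  1  3 -3 -3 -3]
Echelon form has 2 nonzero rows (pivots: i,m)

2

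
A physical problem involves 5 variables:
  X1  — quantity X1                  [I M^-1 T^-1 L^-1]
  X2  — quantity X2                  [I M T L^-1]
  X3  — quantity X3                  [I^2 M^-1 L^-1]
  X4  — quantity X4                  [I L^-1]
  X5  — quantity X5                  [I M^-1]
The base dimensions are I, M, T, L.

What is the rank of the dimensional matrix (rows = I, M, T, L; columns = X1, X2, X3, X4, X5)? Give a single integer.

3

Exponent matrix [I,M,T,L] × [X1,X2,X3,X4,X5]:
  I: [ 1  1  2  1  1]
  M: [-1  1 -1  0 -1]
  T: [-1  1  0  0  0]
  L: [-1 -1 -1 -1  0]
RREF → pivots at {X1,X2,X3} ⇒ r = 3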